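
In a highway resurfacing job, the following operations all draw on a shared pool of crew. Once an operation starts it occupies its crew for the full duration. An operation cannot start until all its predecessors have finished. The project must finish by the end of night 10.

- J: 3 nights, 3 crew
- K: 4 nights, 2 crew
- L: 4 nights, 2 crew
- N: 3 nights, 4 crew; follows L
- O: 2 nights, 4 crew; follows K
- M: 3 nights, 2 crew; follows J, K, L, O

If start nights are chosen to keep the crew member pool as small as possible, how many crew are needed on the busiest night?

6

Early-start (J@1, K@1, L@1, N@5, O@5, M@7) gives peak 8: n1:7  n2:7  n3:7  n4:4  n5:8  n6:8  n7:6  n8:2  n9:2  n10:0.
Shift L→4, N→8, M→8.
Schedule J@1, K@1, L@4, N@8, O@5, M@8: n1:5  n2:5  n3:5  n4:4  n5:6  n6:6  n7:2  n8:6  n9:6  n10:6 — peak 6.
Total crew member-nights = 51 over 10 nights ⇒ peak ≥ ⌈51/10⌉ = 6, so 6 is optimal.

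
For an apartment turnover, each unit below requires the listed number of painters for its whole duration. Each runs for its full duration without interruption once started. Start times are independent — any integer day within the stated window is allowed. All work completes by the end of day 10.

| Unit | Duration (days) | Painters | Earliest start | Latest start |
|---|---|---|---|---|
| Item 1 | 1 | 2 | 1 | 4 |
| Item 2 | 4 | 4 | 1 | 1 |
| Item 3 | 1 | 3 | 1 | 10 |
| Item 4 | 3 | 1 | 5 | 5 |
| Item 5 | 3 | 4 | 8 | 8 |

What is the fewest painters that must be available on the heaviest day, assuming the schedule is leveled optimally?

6

Early-start (Item 1@1, Item 2@1, Item 3@1, Item 4@5, Item 5@8) gives peak 9: d1:9  d2:4  d3:4  d4:4  d5:1  d6:1  d7:1  d8:4  d9:4  d10:4.
Shift Item 3→5.
Schedule Item 1@1, Item 2@1, Item 3@5, Item 4@5, Item 5@8: d1:6  d2:4  d3:4  d4:4  d5:4  d6:1  d7:1  d8:4  d9:4  d10:4 — peak 6.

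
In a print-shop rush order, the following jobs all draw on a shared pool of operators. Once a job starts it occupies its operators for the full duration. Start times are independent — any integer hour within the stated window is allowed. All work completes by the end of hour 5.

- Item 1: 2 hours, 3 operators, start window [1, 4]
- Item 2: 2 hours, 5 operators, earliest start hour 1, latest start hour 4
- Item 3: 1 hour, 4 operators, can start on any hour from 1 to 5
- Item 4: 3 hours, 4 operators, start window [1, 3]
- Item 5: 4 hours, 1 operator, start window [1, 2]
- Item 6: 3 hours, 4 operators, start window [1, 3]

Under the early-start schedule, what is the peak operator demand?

Early-start schedule: Item 1@1, Item 2@1, Item 3@1, Item 4@1, Item 5@1, Item 6@1.
Load per hour: hour 1: 21, hour 2: 17, hour 3: 9, hour 4: 1, hour 5: 0.
Peak is 21.

21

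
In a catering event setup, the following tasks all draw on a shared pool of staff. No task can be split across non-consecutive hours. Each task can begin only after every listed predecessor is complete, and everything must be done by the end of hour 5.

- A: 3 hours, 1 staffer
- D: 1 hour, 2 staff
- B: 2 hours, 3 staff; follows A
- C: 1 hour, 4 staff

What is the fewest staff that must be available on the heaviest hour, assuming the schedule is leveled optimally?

5

Early-start (A@1, D@1, B@4, C@1) gives peak 7: h1:7  h2:1  h3:1  h4:3  h5:3.
Shift C→2.
Schedule A@1, D@1, B@4, C@2: h1:3  h2:5  h3:1  h4:3  h5:3 — peak 5.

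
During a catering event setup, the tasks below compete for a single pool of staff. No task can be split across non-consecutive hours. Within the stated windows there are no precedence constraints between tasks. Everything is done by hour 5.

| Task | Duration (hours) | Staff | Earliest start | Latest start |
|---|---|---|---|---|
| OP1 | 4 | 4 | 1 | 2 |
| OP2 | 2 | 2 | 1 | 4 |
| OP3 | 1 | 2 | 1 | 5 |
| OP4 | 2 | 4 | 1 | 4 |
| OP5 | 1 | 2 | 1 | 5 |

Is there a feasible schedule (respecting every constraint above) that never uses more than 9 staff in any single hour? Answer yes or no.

yes

Schedule OP1@1, OP2@1, OP3@1, OP4@3, OP5@2: h1:8  h2:8  h3:8  h4:8  h5:0 — peak 8 ≤ 9.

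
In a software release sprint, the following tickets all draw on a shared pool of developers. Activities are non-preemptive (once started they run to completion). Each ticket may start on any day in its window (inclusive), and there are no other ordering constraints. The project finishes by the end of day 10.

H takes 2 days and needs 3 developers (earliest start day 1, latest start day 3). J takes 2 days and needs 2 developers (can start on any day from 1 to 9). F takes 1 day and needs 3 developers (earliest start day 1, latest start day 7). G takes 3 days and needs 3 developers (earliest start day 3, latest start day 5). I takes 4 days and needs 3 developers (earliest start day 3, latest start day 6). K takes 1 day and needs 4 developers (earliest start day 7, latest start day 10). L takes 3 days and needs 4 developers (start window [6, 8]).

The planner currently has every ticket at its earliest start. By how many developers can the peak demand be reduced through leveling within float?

Early-start peak: d1:8  d2:5  d3:6  d4:6  d5:6  d6:7  d7:8  d8:4  d9:0  d10:0 ⇒ 8.
Leveled (H@1, J@1, F@3, G@4, I@3, K@7, L@8): d1:5  d2:5  d3:6  d4:6  d5:6  d6:6  d7:4  d8:4  d9:4  d10:4 ⇒ 6.
Reduction 8 − 6 = 2.

2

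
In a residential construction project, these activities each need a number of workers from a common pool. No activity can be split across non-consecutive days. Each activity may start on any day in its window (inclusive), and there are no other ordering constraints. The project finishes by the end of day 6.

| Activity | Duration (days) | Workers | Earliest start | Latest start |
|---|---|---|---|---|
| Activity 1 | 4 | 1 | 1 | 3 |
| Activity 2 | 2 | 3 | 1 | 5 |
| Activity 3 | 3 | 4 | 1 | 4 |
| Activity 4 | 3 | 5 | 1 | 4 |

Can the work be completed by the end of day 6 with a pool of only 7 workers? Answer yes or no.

Schedule Activity 1@1, Activity 2@5, Activity 3@4, Activity 4@1: d1:6  d2:6  d3:6  d4:5  d5:7  d6:7 — peak 7 ≤ 7.

yes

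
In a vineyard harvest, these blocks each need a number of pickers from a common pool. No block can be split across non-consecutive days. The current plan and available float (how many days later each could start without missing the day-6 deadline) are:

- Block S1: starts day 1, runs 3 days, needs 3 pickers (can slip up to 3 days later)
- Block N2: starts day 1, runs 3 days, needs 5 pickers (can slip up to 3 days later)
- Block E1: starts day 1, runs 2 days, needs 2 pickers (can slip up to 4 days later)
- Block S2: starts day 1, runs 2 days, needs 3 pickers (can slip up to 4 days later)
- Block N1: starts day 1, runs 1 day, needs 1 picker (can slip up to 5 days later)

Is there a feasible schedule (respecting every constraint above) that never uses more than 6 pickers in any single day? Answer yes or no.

The minimum achievable peak is 7; 6 < 7, so no feasible schedule stays within the cap.

no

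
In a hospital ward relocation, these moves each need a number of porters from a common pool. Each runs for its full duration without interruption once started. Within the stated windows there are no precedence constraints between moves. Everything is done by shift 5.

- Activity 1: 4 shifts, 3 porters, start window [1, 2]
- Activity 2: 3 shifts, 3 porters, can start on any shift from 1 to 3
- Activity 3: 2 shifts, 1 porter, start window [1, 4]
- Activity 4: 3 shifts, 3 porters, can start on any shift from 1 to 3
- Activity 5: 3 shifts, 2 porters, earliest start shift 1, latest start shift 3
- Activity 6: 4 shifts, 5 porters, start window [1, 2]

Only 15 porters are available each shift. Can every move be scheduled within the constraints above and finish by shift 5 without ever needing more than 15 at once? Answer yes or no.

no

The minimum achievable peak is 16; 15 < 16, so no feasible schedule stays within the cap.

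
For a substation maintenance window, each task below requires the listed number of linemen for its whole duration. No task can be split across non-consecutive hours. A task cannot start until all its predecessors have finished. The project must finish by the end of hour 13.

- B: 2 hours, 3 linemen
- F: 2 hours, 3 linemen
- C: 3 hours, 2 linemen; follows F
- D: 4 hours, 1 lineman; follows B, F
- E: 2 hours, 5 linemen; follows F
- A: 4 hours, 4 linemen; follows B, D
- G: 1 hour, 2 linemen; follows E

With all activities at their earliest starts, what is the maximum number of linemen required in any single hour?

8

Early-start schedule: B@1, F@1, C@3, D@3, E@3, A@7, G@5.
Load per hour: hour 1: 6, hour 2: 6, hour 3: 8, hour 4: 8, hour 5: 5, hour 6: 1, hour 7: 4, hour 8: 4, hour 9: 4, hour 10: 4, hour 11: 0, hour 12: 0, hour 13: 0.
Peak is 8.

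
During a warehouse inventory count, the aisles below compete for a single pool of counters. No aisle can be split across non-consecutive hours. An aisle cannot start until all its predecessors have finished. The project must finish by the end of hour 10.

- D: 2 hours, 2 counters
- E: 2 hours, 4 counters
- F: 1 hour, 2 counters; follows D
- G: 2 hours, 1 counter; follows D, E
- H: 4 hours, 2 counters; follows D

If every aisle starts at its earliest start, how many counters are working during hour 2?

6

At early start, hour 2 has: D, E.
Demand: 2 + 4 = 6.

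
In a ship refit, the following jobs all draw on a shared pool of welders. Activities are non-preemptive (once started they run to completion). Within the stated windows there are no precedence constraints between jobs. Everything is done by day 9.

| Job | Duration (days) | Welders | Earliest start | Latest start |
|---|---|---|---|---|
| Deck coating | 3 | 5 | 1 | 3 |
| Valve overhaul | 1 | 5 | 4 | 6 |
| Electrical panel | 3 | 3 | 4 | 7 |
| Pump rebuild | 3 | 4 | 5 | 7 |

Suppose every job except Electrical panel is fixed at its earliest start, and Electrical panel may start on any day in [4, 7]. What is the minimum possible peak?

7

Electrical panel@4: d1:5  d2:5  d3:5  d4:8  d5:7  d6:7  d7:4  d8:0  d9:0 → peak 8
Electrical panel@5: d1:5  d2:5  d3:5  d4:5  d5:7  d6:7  d7:7  d8:0  d9:0 → peak 7
Electrical panel@6: d1:5  d2:5  d3:5  d4:5  d5:4  d6:7  d7:7  d8:3  d9:0 → peak 7
Electrical panel@7: d1:5  d2:5  d3:5  d4:5  d5:4  d6:4  d7:7  d8:3  d9:3 → peak 7
Best is Electrical panel@5, peak 7.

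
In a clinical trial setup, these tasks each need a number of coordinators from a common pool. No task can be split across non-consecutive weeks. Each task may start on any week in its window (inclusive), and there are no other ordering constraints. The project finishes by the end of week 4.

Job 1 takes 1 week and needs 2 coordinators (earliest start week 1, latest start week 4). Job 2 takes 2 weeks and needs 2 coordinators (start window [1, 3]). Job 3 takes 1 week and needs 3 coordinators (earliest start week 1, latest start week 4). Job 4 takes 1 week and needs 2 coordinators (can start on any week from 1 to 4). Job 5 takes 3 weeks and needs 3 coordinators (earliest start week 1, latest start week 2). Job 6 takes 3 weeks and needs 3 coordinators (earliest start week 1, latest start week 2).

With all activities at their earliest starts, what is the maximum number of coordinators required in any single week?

15

Early-start schedule: Job 1@1, Job 2@1, Job 3@1, Job 4@1, Job 5@1, Job 6@1.
Load per week: week 1: 15, week 2: 8, week 3: 6, week 4: 0.
Peak is 15.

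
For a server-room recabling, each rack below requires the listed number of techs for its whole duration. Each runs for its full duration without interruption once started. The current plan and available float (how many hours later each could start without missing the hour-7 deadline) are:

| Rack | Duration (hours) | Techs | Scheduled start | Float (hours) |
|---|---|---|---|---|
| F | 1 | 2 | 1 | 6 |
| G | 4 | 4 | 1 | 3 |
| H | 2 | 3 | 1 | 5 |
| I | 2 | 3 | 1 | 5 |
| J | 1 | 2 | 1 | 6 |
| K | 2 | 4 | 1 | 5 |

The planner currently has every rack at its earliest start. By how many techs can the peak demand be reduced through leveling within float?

Early-start peak: h1:18  h2:14  h3:4  h4:4  h5:0  h6:0  h7:0 ⇒ 18.
Leveled (F@1, G@1, H@2, I@4, J@5, K@6): h1:6  h2:7  h3:7  h4:7  h5:5  h6:4  h7:4 ⇒ 7.
Reduction 18 − 7 = 11.

11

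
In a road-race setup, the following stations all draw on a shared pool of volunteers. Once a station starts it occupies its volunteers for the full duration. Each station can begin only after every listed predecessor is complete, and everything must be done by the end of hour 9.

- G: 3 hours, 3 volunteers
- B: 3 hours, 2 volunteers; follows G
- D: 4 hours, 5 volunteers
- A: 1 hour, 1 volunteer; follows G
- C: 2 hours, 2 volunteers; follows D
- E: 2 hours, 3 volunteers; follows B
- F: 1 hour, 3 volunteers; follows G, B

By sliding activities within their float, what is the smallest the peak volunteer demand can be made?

8

Schedule G@1, B@4, D@1, A@4, C@5, E@7, F@7: h1:8  h2:8  h3:8  h4:8  h5:4  h6:4  h7:6  h8:3  h9:0 — peak 8.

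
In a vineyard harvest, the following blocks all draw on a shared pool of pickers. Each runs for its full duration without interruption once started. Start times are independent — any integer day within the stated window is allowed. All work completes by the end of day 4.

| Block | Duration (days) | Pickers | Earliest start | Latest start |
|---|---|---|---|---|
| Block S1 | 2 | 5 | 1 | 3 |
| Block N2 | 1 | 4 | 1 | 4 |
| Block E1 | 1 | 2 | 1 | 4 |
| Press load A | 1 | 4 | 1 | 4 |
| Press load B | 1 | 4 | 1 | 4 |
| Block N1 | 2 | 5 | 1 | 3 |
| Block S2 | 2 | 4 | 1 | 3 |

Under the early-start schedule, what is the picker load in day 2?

14

At early start, day 2 has: Block S1, Block N1, Block S2.
Demand: 5 + 5 + 4 = 14.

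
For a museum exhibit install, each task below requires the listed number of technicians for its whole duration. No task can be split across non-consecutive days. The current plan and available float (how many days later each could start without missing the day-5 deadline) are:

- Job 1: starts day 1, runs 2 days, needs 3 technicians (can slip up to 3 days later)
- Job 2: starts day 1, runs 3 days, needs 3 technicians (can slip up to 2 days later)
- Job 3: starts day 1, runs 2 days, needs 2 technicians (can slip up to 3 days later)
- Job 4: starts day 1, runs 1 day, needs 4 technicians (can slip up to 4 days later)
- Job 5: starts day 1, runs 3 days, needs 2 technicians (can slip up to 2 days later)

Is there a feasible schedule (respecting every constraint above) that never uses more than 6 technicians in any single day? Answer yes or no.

The minimum achievable peak is 7; 6 < 7, so no feasible schedule stays within the cap.

no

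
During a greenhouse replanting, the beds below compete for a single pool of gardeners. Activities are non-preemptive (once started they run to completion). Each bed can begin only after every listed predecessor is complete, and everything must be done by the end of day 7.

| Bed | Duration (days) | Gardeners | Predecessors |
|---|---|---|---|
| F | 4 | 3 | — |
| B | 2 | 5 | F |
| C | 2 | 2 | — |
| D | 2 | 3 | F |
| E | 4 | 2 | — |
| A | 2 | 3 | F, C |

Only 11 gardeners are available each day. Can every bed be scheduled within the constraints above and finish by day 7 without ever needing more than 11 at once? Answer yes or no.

yes

Schedule F@1, B@5, C@1, D@5, E@1, A@5: d1:7  d2:7  d3:5  d4:5  d5:11  d6:11  d7:0 — peak 11 ≤ 11.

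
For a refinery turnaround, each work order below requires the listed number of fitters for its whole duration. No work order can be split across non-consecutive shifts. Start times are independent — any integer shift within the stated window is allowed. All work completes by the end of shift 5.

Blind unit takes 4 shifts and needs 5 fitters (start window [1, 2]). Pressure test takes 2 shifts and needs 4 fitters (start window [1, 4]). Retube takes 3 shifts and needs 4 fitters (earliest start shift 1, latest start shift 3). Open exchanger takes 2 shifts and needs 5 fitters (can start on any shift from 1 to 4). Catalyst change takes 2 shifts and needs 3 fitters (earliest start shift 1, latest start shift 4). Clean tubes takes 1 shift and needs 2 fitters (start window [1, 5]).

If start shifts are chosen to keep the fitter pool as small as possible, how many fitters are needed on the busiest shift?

13

Early-start (Blind unit@1, Pressure test@1, Retube@1, Open exchanger@1, Catalyst change@1, Clean tubes@1) gives peak 23: s1:23  s2:21  s3:9  s4:5  s5:0.
Shift Open exchanger→4, Catalyst change→3, Clean tubes→5.
Schedule Blind unit@1, Pressure test@1, Retube@1, Open exchanger@4, Catalyst change@3, Clean tubes@5: s1:13  s2:13  s3:12  s4:13  s5:7 — peak 13.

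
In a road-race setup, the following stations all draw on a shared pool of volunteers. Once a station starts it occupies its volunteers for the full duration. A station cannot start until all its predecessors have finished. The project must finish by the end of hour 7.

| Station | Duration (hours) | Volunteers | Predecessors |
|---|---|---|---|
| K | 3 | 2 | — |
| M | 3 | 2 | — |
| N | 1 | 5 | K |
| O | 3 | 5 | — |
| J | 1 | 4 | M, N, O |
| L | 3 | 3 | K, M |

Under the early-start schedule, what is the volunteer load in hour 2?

At early start, hour 2 has: K, M, O.
Demand: 2 + 2 + 5 = 9.

9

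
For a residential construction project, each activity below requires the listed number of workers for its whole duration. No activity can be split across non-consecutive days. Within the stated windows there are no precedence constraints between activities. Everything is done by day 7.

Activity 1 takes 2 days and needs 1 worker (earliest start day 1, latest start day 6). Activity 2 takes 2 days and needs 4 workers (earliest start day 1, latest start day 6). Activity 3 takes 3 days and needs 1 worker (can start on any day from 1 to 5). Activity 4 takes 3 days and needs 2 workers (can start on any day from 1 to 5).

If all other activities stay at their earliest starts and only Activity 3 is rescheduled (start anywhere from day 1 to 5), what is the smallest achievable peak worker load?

7

Activity 3@1: d1:8  d2:8  d3:3  d4:0  d5:0  d6:0  d7:0 → peak 8
Activity 3@2: d1:7  d2:8  d3:3  d4:1  d5:0  d6:0  d7:0 → peak 8
Activity 3@3: d1:7  d2:7  d3:3  d4:1  d5:1  d6:0  d7:0 → peak 7
Activity 3@4: d1:7  d2:7  d3:2  d4:1  d5:1  d6:1  d7:0 → peak 7
Activity 3@5: d1:7  d2:7  d3:2  d4:0  d5:1  d6:1  d7:1 → peak 7
Best is Activity 3@3, peak 7.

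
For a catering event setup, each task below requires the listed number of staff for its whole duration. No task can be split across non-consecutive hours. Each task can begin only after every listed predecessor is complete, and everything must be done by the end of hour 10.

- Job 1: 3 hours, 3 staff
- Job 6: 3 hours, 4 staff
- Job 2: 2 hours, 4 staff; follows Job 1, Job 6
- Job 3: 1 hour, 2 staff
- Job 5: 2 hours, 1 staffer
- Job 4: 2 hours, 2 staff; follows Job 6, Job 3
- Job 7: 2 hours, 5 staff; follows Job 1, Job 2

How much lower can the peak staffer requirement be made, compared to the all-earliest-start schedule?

Early-start peak: h1:10  h2:8  h3:7  h4:6  h5:6  h6:5  h7:5  h8:0  h9:0  h10:0 ⇒ 10.
Leveled (Job 1@4, Job 6@1, Job 2@7, Job 3@4, Job 5@1, Job 4@5, Job 7@9): h1:5  h2:5  h3:4  h4:5  h5:5  h6:5  h7:4  h8:4  h9:5  h10:5 ⇒ 5.
Reduction 10 − 5 = 5.

5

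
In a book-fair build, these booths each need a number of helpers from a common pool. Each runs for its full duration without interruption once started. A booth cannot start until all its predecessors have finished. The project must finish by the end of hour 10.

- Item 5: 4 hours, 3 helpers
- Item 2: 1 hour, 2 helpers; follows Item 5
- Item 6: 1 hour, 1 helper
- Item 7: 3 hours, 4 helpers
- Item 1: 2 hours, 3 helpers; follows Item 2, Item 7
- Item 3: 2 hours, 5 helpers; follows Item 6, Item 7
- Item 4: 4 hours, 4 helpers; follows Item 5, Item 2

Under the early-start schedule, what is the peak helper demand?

Early-start schedule: Item 5@1, Item 2@5, Item 6@1, Item 7@1, Item 1@6, Item 3@4, Item 4@6.
Load per hour: hour 1: 8, hour 2: 7, hour 3: 7, hour 4: 8, hour 5: 7, hour 6: 7, hour 7: 7, hour 8: 4, hour 9: 4, hour 10: 0.
Peak is 8.

8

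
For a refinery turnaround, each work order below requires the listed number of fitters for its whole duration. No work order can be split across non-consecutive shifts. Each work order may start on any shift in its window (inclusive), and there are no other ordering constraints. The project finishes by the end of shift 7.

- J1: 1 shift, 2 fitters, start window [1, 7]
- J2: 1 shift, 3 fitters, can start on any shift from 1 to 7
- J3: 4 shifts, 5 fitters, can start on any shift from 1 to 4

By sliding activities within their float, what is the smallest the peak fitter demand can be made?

5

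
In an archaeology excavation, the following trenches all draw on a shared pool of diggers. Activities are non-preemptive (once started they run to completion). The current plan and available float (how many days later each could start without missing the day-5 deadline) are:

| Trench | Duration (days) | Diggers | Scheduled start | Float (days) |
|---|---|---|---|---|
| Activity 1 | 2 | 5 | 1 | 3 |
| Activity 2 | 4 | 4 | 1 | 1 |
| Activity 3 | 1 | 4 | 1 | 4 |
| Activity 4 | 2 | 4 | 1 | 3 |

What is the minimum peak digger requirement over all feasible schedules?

9

Early-start (Activity 1@1, Activity 2@1, Activity 3@1, Activity 4@1) gives peak 17: d1:17  d2:13  d3:4  d4:4  d5:0.
Shift Activity 3→3, Activity 4→4.
Schedule Activity 1@1, Activity 2@1, Activity 3@3, Activity 4@4: d1:9  d2:9  d3:8  d4:8  d5:4 — peak 9.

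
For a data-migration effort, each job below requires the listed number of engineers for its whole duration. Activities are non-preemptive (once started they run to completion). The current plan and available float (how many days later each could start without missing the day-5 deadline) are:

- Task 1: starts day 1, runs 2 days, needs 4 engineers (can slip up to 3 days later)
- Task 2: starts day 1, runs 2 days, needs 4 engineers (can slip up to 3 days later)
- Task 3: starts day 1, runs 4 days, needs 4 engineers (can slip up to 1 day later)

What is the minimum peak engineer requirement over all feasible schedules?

Early-start (Task 1@1, Task 2@1, Task 3@1) gives peak 12: d1:12  d2:12  d3:4  d4:4  d5:0.
Shift Task 2→3.
Schedule Task 1@1, Task 2@3, Task 3@1: d1:8  d2:8  d3:8  d4:8  d5:0 — peak 8.

8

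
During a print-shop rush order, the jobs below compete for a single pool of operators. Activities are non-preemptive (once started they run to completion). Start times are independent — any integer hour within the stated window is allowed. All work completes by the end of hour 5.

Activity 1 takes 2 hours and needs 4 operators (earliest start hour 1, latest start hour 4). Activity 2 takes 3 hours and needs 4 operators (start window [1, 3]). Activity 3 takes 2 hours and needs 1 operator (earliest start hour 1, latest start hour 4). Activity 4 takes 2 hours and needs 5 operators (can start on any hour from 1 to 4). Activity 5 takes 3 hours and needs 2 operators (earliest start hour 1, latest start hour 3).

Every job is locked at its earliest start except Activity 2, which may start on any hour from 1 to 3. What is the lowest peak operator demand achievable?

12

Activity 2@1: h1:16  h2:16  h3:6  h4:0  h5:0 → peak 16
Activity 2@2: h1:12  h2:16  h3:6  h4:4  h5:0 → peak 16
Activity 2@3: h1:12  h2:12  h3:6  h4:4  h5:4 → peak 12
Best is Activity 2@3, peak 12.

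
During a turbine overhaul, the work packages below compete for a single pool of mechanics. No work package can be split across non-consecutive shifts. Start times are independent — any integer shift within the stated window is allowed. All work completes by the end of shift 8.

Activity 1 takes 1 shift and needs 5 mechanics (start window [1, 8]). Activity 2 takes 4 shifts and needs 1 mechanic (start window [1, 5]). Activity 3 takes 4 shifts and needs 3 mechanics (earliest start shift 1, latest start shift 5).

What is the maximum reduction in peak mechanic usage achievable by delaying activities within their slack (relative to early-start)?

4

Early-start peak: s1:9  s2:4  s3:4  s4:4  s5:0  s6:0  s7:0  s8:0 ⇒ 9.
Leveled (Activity 1@1, Activity 2@2, Activity 3@2): s1:5  s2:4  s3:4  s4:4  s5:4  s6:0  s7:0  s8:0 ⇒ 5.
Reduction 9 − 5 = 4.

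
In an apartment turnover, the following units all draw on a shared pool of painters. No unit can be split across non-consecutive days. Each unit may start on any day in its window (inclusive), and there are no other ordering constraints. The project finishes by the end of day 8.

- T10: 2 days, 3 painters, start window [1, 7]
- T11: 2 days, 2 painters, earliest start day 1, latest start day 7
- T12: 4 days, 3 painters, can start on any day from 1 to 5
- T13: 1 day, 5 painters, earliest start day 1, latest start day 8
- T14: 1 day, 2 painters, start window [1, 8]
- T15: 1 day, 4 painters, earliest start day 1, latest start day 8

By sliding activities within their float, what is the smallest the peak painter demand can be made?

Early-start (T10@1, T11@1, T12@1, T13@1, T14@1, T15@1) gives peak 19: d1:19  d2:8  d3:3  d4:3  d5:0  d6:0  d7:0  d8:0.
Shift T12→3, T13→7, T14→3, T15→8.
Schedule T10@1, T11@1, T12@3, T13@7, T14@3, T15@8: d1:5  d2:5  d3:5  d4:3  d5:3  d6:3  d7:5  d8:4 — peak 5.
Total painter-days = 33 over 8 days ⇒ peak ≥ ⌈33/8⌉ = 5, so 5 is optimal.

5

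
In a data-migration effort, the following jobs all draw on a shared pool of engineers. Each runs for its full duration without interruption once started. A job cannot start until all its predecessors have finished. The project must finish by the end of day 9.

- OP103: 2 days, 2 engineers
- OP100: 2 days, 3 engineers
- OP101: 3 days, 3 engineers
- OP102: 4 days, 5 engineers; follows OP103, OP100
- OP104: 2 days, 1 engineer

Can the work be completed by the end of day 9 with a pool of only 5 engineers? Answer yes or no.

yes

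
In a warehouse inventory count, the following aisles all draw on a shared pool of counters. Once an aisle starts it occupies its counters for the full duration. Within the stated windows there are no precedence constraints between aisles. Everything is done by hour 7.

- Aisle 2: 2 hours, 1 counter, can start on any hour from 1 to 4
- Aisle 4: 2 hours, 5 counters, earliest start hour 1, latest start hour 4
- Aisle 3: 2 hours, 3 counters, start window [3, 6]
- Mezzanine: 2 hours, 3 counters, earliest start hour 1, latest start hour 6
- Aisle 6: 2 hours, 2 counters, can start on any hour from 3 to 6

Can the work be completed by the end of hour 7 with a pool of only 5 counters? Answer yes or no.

Schedule Aisle 2@1, Aisle 4@3, Aisle 3@5, Mezzanine@1, Aisle 6@5: h1:4  h2:4  h3:5  h4:5  h5:5  h6:5  h7:0 — peak 5 ≤ 5.

yes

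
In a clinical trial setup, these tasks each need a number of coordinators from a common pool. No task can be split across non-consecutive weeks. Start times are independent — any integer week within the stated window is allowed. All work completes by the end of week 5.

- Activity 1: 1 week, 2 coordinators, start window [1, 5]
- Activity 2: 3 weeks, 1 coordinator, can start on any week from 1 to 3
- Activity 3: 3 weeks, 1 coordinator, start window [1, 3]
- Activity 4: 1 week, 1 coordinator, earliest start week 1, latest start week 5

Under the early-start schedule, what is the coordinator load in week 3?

At early start, week 3 has: Activity 2, Activity 3.
Demand: 1 + 1 = 2.

2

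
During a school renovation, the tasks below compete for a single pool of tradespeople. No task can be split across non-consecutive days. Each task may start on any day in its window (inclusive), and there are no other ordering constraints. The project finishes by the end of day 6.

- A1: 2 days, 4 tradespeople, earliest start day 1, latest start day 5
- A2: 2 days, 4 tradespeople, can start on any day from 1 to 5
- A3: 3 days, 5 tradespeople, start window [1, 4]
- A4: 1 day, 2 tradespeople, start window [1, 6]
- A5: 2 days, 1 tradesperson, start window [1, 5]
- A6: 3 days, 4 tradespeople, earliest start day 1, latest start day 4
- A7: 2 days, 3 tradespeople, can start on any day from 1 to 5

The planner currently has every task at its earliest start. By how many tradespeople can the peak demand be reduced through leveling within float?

14

Early-start peak: d1:23  d2:21  d3:9  d4:0  d5:0  d6:0 ⇒ 23.
Leveled (A1@1, A2@3, A3@1, A4@6, A5@4, A6@4, A7@5): d1:9  d2:9  d3:9  d4:9  d5:8  d6:9 ⇒ 9.
Reduction 23 − 9 = 14.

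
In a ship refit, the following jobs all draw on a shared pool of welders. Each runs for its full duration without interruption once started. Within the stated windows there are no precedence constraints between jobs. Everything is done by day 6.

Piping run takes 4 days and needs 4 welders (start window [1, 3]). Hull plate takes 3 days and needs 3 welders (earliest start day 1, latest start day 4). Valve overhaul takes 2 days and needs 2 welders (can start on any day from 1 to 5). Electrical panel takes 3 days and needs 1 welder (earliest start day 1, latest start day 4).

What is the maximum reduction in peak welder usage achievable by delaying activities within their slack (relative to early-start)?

Early-start peak: d1:10  d2:10  d3:8  d4:4  d5:0  d6:0 ⇒ 10.
Leveled (Piping run@1, Hull plate@1, Valve overhaul@4, Electrical panel@4): d1:7  d2:7  d3:7  d4:7  d5:3  d6:1 ⇒ 7.
Reduction 10 − 7 = 3.

3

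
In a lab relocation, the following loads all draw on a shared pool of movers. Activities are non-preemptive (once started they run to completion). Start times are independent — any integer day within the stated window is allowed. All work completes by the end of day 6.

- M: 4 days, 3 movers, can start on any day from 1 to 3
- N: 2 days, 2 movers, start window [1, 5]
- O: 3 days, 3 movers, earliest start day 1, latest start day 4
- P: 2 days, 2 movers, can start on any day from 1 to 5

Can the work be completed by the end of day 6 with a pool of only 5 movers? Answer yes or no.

no

The minimum achievable peak is 6; 5 < 6, so no feasible schedule stays within the cap.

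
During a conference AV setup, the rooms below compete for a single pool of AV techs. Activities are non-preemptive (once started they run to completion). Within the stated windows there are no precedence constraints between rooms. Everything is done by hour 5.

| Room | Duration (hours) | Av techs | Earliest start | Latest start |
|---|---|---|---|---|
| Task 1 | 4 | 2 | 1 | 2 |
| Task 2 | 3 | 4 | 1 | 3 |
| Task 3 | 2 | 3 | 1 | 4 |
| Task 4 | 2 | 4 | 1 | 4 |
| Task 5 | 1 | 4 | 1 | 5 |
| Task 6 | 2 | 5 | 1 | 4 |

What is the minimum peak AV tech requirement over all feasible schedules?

Early-start (Task 1@1, Task 2@1, Task 3@1, Task 4@1, Task 5@1, Task 6@1) gives peak 22: h1:22  h2:18  h3:6  h4:2  h5:0.
Shift Task 3→3, Task 5→5, Task 6→4.
Schedule Task 1@1, Task 2@1, Task 3@3, Task 4@1, Task 5@5, Task 6@4: h1:10  h2:10  h3:9  h4:10  h5:9 — peak 10.
Total AV tech-hours = 48 over 5 hours ⇒ peak ≥ ⌈48/5⌉ = 10, so 10 is optimal.

10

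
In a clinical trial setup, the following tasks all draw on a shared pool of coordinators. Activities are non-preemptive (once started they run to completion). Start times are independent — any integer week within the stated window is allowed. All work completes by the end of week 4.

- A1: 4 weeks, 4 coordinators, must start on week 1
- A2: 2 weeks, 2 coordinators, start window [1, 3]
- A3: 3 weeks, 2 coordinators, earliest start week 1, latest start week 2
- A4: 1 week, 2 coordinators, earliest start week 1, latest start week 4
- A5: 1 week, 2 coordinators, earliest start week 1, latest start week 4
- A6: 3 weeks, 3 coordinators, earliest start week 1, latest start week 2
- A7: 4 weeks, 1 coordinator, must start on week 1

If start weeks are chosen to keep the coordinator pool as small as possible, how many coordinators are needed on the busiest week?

Early-start (A1@1, A2@1, A3@1, A4@1, A5@1, A6@1, A7@1) gives peak 16: w1:16  w2:12  w3:10  w4:5.
Shift A5→3, A6→2.
Schedule A1@1, A2@1, A3@1, A4@1, A5@3, A6@2, A7@1: w1:11  w2:12  w3:12  w4:8 — peak 12.

12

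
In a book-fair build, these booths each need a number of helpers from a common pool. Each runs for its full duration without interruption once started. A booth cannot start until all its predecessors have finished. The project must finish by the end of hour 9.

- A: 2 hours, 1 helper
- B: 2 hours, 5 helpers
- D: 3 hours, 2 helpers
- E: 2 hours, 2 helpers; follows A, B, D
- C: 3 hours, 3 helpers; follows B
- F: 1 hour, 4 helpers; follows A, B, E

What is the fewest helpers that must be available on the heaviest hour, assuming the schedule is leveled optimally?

5

Early-start (A@1, B@1, D@1, E@4, C@3, F@6) gives peak 8: h1:8  h2:8  h3:5  h4:5  h5:5  h6:4  h7:0  h8:0  h9:0.
Shift B→4, E→6, C→6, F→9.
Schedule A@1, B@4, D@1, E@6, C@6, F@9: h1:3  h2:3  h3:2  h4:5  h5:5  h6:5  h7:5  h8:3  h9:4 — peak 5.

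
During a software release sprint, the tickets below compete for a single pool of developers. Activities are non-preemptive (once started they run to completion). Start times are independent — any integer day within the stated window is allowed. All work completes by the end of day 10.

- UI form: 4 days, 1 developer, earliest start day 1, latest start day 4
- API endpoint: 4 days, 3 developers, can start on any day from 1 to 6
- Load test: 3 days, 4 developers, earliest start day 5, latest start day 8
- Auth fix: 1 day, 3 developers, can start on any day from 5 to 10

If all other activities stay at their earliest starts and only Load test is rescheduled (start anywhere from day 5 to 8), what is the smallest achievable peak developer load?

4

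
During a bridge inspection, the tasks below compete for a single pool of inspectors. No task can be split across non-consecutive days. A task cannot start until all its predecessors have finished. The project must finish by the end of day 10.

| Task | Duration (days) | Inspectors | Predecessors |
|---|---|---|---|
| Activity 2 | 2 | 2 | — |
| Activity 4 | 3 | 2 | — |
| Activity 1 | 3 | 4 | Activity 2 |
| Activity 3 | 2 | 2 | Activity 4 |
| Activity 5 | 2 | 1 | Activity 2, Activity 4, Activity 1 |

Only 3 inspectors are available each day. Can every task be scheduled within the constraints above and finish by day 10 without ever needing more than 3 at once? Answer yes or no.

no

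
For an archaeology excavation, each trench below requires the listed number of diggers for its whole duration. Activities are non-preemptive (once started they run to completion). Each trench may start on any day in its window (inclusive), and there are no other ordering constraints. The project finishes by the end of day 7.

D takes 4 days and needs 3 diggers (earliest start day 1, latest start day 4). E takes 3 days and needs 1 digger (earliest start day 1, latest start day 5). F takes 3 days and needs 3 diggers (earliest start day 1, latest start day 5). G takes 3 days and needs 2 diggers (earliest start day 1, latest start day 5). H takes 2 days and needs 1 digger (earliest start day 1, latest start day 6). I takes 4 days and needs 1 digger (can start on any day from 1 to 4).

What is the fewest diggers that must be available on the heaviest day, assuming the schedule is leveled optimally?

6

Early-start (D@1, E@1, F@1, G@1, H@1, I@1) gives peak 11: d1:11  d2:11  d3:10  d4:4  d5:0  d6:0  d7:0.
Shift F→5, H→4, I→4.
Schedule D@1, E@1, F@5, G@1, H@4, I@4: d1:6  d2:6  d3:6  d4:5  d5:5  d6:4  d7:4 — peak 6.
Total digger-days = 36 over 7 days ⇒ peak ≥ ⌈36/7⌉ = 6, so 6 is optimal.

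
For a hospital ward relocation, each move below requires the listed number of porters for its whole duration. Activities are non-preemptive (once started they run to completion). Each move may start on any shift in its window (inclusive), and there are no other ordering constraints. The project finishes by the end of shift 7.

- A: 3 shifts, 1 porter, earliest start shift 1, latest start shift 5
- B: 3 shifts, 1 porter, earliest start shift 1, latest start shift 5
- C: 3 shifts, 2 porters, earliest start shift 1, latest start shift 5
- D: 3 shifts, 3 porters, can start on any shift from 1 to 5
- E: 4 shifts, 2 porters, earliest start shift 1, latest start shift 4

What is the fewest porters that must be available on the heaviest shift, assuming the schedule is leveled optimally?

Early-start (A@1, B@1, C@1, D@1, E@1) gives peak 9: s1:9  s2:9  s3:9  s4:2  s5:0  s6:0  s7:0.
Shift D→4, E→4.
Schedule A@1, B@1, C@1, D@4, E@4: s1:4  s2:4  s3:4  s4:5  s5:5  s6:5  s7:2 — peak 5.
Total porter-shifts = 29 over 7 shifts ⇒ peak ≥ ⌈29/7⌉ = 5, so 5 is optimal.

5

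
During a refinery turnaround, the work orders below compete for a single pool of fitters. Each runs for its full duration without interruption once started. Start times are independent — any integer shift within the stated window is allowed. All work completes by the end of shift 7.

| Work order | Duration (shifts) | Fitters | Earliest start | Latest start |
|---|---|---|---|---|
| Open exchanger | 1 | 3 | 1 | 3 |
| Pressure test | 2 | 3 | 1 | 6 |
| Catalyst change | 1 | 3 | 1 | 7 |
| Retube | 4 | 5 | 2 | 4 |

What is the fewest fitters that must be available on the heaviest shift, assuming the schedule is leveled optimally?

Early-start (Open exchanger@1, Pressure test@1, Catalyst change@1, Retube@2) gives peak 9: s1:9  s2:8  s3:5  s4:5  s5:5  s6:0  s7:0.
Shift Catalyst change→2, Retube→3.
Schedule Open exchanger@1, Pressure test@1, Catalyst change@2, Retube@3: s1:6  s2:6  s3:5  s4:5  s5:5  s6:5  s7:0 — peak 6.

6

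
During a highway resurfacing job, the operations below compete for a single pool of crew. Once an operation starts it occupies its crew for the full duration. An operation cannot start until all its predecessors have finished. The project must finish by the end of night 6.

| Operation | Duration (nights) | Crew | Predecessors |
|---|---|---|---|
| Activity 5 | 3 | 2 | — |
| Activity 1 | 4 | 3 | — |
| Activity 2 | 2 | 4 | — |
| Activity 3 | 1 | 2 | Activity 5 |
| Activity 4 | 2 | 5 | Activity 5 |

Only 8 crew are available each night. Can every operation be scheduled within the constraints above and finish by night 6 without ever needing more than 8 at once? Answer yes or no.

Schedule Activity 5@1, Activity 1@3, Activity 2@1, Activity 3@4, Activity 4@5: n1:6  n2:6  n3:5  n4:5  n5:8  n6:8 — peak 8 ≤ 8.

yes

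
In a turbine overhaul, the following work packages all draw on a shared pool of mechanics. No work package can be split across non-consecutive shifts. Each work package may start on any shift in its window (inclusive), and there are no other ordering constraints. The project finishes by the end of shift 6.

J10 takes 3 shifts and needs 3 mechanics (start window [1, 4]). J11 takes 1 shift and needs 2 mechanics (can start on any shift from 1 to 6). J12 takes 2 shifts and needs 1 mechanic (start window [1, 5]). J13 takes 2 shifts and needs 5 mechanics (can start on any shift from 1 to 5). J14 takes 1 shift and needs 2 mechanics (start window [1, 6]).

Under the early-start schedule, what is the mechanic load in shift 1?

13

At early start, shift 1 has: J10, J11, J12, J13, J14.
Demand: 3 + 2 + 1 + 5 + 2 = 13.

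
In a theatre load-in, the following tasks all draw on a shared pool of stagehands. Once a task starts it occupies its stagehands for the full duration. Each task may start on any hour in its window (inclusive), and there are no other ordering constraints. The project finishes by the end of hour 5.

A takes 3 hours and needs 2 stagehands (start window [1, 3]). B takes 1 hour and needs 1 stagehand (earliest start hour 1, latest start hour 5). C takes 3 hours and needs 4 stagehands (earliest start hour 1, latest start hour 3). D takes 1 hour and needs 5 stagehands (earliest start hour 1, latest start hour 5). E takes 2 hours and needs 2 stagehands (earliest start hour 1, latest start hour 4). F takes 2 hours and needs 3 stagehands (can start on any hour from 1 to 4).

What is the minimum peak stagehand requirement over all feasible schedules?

Early-start (A@1, B@1, C@1, D@1, E@1, F@1) gives peak 17: h1:17  h2:11  h3:6  h4:0  h5:0.
Shift D→4, E→2, F→4.
Schedule A@1, B@1, C@1, D@4, E@2, F@4: h1:7  h2:8  h3:8  h4:8  h5:3 — peak 8.

8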